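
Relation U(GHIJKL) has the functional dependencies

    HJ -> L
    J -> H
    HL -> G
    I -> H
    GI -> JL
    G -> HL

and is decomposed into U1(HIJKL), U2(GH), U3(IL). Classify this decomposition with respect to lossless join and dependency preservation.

lossy and not dependency-preserving

Lossless test (chase): Rows 1 and 3 agree on I; apply I→H and equate their H entries. Rows 1 and 3 agree on HL; apply HL→G and equate their G entries. Rows 1 and 3 agree on GI; apply GI→JL and equate their JL entries. No row becomes fully distinguished — the join is lossy.
Dependency preservation: the restricted closure of {HL} across the fragments never reaches {G}, so HL → G cannot be enforced without a join — not preserved.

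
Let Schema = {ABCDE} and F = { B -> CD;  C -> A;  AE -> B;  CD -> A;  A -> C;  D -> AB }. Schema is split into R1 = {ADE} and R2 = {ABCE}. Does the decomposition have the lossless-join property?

Yes

Common attributes: R1 ∩ R2 = {AE}.
Closure of {AE}: AE → B applies, adding B; A → C applies, adding C; B → CD applies, adding D. So (AE)⁺ = {ABCDE}.
This closure contains every attribute of R1, so R1 ∩ R2 → R1. The join is lossless.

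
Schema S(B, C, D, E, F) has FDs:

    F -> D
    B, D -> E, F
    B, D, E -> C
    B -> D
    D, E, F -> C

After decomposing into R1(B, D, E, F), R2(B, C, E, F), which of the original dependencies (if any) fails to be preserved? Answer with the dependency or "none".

F → D lies within R1.
B, D → E, F lies within R1.
B, D, E → C: restricted closure across fragments reaches C.
B → D lies within R1.
D, E, F → C: restricted closure across fragments reaches C.
Every dependency is enforceable on the fragments, so the decomposition is dependency-preserving.

none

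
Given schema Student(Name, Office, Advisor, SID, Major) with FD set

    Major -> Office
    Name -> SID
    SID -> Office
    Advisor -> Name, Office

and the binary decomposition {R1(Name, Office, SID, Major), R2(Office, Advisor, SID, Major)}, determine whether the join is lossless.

Common attributes: R1 ∩ R2 = {Office, SID, Major}.
No dependency enlarges {Office, SID, Major}, so (Office, SID, Major)⁺ = {Office, SID, Major}.
The closure contains neither all of R1 = {Name, Office, SID, Major} nor all of R2 = {Office, Advisor, SID, Major}, so the common attributes are not a superkey of either fragment. The join is lossy.

No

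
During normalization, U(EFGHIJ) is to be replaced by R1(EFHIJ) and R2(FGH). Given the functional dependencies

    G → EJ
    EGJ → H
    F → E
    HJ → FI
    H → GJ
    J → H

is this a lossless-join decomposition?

Yes

Common attributes: R1 ∩ R2 = {FH}.
Closure of {FH}: F → E applies, adding E; H → GJ applies, adding GJ; HJ → FI applies, adding I. So (FH)⁺ = {EFGHIJ}.
This closure contains every attribute of R1, so R1 ∩ R2 → R1. The join is lossless.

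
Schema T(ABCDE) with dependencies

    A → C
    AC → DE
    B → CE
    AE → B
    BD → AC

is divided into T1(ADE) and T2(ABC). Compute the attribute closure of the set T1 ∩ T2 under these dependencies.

T1 ∩ T2 = {A}.
A → C applies, adding C
AC → DE applies, adding DE
AE → B applies, adding B
Closure: {ABCDE}.

ABCDE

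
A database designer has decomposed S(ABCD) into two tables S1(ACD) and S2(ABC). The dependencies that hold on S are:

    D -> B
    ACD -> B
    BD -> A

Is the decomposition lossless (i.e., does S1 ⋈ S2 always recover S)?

Common attributes: S1 ∩ S2 = {AC}.
No dependency enlarges {AC}, so (AC)⁺ = {AC}.
The closure contains neither all of S1 = {ACD} nor all of S2 = {ABC}, so the common attributes are not a superkey of either fragment. The join is lossy.

No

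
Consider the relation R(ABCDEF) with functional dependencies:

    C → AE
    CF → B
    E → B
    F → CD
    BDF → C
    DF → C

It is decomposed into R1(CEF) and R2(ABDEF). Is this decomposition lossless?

Common attributes: R1 ∩ R2 = {EF}.
Closure of {EF}: E → B applies, adding B; F → CD applies, adding CD; C → AE applies, adding A. So (EF)⁺ = {ABCDEF}.
This closure contains every attribute of R1, so R1 ∩ R2 → R1. The join is lossless.

Yes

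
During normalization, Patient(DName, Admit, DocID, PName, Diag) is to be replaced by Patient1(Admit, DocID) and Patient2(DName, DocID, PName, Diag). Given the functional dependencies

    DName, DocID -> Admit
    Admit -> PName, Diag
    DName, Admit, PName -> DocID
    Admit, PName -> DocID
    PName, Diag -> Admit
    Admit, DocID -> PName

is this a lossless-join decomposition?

No

Common attributes: Patient1 ∩ Patient2 = {DocID}.
No dependency enlarges {DocID}, so (DocID)⁺ = {DocID}.
The closure contains neither all of Patient1 = {Admit, DocID} nor all of Patient2 = {DName, DocID, PName, Diag}, so the common attributes are not a superkey of either fragment. The join is lossy.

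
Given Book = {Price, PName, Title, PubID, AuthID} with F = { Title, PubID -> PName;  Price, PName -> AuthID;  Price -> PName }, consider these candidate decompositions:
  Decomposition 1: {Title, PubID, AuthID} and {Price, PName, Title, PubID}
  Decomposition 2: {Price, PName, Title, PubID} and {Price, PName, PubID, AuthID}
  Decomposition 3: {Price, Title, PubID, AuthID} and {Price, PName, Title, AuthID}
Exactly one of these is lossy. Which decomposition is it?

Decomposition 1: common = {Title, PubID}, closure = {PName, Title, PubID} → lossy.
Decomposition 2: common = {Price, PName, PubID}, closure = {Price, PName, PubID, AuthID} → lossless.
Decomposition 3: common = {Price, Title, AuthID}, closure = {Price, PName, Title, AuthID} → lossless.

Decomposition 1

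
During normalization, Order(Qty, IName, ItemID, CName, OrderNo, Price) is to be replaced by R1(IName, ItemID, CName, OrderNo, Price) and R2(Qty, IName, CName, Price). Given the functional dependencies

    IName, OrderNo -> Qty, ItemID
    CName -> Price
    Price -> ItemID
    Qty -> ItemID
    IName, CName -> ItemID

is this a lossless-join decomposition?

Common attributes: R1 ∩ R2 = {IName, CName, Price}.
Closure of {IName, CName, Price}: Price → ItemID applies, adding ItemID. So (IName, CName, Price)⁺ = {IName, ItemID, CName, Price}.
The closure contains neither all of R1 = {IName, ItemID, CName, OrderNo, Price} nor all of R2 = {Qty, IName, CName, Price}, so the common attributes are not a superkey of either fragment. The join is lossy.

No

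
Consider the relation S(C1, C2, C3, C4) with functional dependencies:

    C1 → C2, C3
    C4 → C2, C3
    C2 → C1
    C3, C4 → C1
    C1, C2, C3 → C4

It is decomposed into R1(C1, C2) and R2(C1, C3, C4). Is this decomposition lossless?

Yes

Common attributes: R1 ∩ R2 = {C1}.
Closure of {C1}: C1 → C2, C3 applies, adding C2, C3; C1, C2, C3 → C4 applies, adding C4. So (C1)⁺ = {C1, C2, C3, C4}.
This closure contains every attribute of R1, so R1 ∩ R2 → R1. The join is lossless.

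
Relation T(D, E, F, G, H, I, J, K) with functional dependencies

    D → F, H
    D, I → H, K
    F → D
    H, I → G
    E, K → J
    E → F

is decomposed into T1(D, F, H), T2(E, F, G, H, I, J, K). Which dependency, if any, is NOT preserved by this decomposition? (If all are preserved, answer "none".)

D → F, H lies within T1.
D, I → H, K: restricted closure across fragments reaches H, K.
F → D lies within T1.
H, I → G lies within T2.
E, K → J lies within T2.
E → F lies within T2.
Every dependency is enforceable on the fragments, so the decomposition is dependency-preserving.

none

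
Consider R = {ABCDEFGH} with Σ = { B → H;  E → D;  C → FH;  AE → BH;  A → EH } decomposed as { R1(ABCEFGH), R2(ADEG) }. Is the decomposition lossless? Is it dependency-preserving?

lossless and dependency-preserving

Lossless test: (AEG)⁺ = {ABDEGH}, which contains all of one fragment — lossless.
Dependency preservation: every FD's attributes lie within a single fragment, so each can be enforced locally — preserved.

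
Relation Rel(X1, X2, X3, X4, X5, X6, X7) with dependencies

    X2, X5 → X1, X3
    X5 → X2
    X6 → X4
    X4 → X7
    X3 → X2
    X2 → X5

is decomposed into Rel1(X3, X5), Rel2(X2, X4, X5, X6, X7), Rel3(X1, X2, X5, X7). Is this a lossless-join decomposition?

Yes

Chase test. Columns are X1, X2, X3, X4, X5, X6, X7; row i has aⱼ where attribute j ∈ Reli, else bᵢⱼ.
Initial tableau (one row per fragment):
  row 1: b11 b12 a3 b14 a5 b16 b17
  row 2: b21 a2 b23 a4 a5 a6 a7
  row 3: a1 a2 b33 b34 a5 b36 a7
Rows 2 and 3 agree on X2, X5; apply X2, X5→X1, X3 and equate their X1, X3 entries.
Rows 1 and 2 agree on X5; apply X5→X2 and equate their X2 entries.
Rows 1 and 2 agree on X2, X5; apply X2, X5→X1, X3 and equate their X1, X3 entries.
Row 2 is now all distinguished symbols — the join is lossless.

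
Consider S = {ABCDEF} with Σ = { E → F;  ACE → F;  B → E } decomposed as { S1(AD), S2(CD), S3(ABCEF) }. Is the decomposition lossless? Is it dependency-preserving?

lossy but dependency-preserving

Lossless test (chase): applying each FD to every pair of rows produces no changes in the tableau, so no row becomes fully distinguished — the join is lossy.
Dependency preservation: every FD's attributes lie within a single fragment, so each can be enforced locally — preserved.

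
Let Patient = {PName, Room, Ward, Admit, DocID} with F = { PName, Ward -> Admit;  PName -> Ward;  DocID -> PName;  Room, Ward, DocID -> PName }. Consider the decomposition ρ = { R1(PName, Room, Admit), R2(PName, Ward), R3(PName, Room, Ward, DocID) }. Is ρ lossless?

Chase test. Columns are PName, Room, Ward, Admit, DocID; row i has aⱼ where attribute j ∈ Ri, else bᵢⱼ.
Initial tableau (one row per fragment):
  row 1: a1 a2 b13 a4 b15
  row 2: a1 b22 a3 b24 b25
  row 3: a1 a2 a3 b34 a5
Rows 2 and 3 agree on PName, Ward; apply PName, Ward→Admit and equate their Admit entries.
Rows 1 and 2 agree on PName; apply PName→Ward and equate their Ward entries.
Rows 1 and 2 agree on PName, Ward; apply PName, Ward→Admit and equate their Admit entries.
Row 3 is now all distinguished symbols — the join is lossless.

Yes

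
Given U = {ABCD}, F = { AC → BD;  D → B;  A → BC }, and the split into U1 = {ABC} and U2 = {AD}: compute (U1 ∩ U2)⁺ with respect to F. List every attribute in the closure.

ABCD

U1 ∩ U2 = {A}.
A → BC applies, adding BC
AC → BD applies, adding D
Closure: {ABCD}.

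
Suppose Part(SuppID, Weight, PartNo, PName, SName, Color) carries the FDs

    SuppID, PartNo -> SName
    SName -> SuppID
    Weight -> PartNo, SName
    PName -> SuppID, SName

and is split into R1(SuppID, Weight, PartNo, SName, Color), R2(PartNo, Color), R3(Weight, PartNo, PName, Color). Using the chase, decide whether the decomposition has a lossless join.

Yes

Chase test. Columns are SuppID, Weight, PartNo, PName, SName, Color; row i has aⱼ where attribute j ∈ Ri, else bᵢⱼ.
Initial tableau (one row per fragment):
  row 1: a1 a2 a3 b14 a5 a6
  row 2: b21 b22 a3 b24 b25 a6
  row 3: b31 a2 a3 a4 b35 a6
Rows 1 and 3 agree on Weight; apply Weight→PartNo, SName and equate their PartNo, SName entries.
Rows 1 and 3 agree on SName; apply SName→SuppID and equate their SuppID entries.
Row 3 is now all distinguished symbols — the join is lossless.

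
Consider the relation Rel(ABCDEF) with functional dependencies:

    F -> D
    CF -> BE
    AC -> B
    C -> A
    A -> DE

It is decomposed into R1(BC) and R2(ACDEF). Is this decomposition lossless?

Common attributes: R1 ∩ R2 = {C}.
Closure of {C}: C → A applies, adding A; A → DE applies, adding DE; AC → B applies, adding B. So (C)⁺ = {ABCDE}.
This closure contains every attribute of R1, so R1 ∩ R2 → R1. The join is lossless.

Yes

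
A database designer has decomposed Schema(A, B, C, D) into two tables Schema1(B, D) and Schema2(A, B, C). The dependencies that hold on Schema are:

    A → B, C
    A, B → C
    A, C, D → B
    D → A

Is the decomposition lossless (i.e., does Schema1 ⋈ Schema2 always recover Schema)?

No

Common attributes: Schema1 ∩ Schema2 = {B}.
No dependency enlarges {B}, so (B)⁺ = {B}.
The closure contains neither all of Schema1 = {B, D} nor all of Schema2 = {A, B, C}, so the common attributes are not a superkey of either fragment. The join is lossy.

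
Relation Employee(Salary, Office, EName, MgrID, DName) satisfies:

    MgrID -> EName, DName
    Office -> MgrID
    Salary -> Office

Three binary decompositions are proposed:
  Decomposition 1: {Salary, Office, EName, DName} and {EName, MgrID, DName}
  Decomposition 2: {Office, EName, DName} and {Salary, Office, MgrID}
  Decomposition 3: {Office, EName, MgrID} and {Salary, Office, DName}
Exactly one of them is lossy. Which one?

Decomposition 1: common = {EName, DName}, closure = {EName, DName} → lossy.
Decomposition 2: common = {Office}, closure = {Office, EName, MgrID, DName} → lossless.
Decomposition 3: common = {Office}, closure = {Office, EName, MgrID, DName} → lossless.

Decomposition 1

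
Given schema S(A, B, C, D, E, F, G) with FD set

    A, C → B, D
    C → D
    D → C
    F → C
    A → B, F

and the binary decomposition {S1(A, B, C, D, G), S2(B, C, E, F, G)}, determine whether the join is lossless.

No

Common attributes: S1 ∩ S2 = {B, C, G}.
Closure of {B, C, G}: C → D applies, adding D. So (B, C, G)⁺ = {B, C, D, G}.
The closure contains neither all of S1 = {A, B, C, D, G} nor all of S2 = {B, C, E, F, G}, so the common attributes are not a superkey of either fragment. The join is lossy.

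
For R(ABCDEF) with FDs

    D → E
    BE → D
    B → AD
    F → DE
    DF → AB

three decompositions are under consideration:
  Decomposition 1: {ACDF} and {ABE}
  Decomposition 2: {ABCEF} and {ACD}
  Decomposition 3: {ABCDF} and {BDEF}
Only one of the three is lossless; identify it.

Decomposition 1: common = {A}, closure = {A} → lossy.
Decomposition 2: common = {AC}, closure = {AC} → lossy.
Decomposition 3: common = {BDF}, closure = {ABDEF} → lossless.

Decomposition 3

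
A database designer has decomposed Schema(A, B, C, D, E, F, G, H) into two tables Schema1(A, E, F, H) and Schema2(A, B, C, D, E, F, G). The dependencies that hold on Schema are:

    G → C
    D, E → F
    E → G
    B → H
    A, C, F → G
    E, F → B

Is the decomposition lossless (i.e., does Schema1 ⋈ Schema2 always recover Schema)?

Yes

Common attributes: Schema1 ∩ Schema2 = {A, E, F}.
Closure of {A, E, F}: E → G applies, adding G; E, F → B applies, adding B; G → C applies, adding C; B → H applies, adding H. So (A, E, F)⁺ = {A, B, C, E, F, G, H}.
This closure contains every attribute of Schema1, so Schema1 ∩ Schema2 → Schema1. The join is lossless.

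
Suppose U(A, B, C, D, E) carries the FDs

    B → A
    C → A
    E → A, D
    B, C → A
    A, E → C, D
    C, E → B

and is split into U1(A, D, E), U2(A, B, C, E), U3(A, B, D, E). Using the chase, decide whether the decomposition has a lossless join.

Chase test. Columns are A, B, C, D, E; row i has aⱼ where attribute j ∈ Ui, else bᵢⱼ.
Initial tableau (one row per fragment):
  row 1: a1 b12 b13 a4 a5
  row 2: a1 a2 a3 b24 a5
  row 3: a1 a2 b33 a4 a5
Rows 1 and 2 agree on E; apply E→A, D and equate their A, D entries.
Rows 1 and 2 agree on A, E; apply A, E→C, D and equate their C, D entries.
Rows 1 and 3 agree on A, E; apply A, E→C, D and equate their C, D entries.
Rows 1 and 2 agree on C, E; apply C, E→B and equate their B entries.
Row 1 is now all distinguished symbols — the join is lossless.

Yes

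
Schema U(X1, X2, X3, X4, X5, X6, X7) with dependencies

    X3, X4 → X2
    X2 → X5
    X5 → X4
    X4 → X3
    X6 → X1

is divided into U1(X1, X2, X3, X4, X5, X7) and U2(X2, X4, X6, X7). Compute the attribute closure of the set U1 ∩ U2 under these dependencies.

X2, X3, X4, X5, X7

U1 ∩ U2 = {X2, X4, X7}.
X2 → X5 applies, adding X5
X4 → X3 applies, adding X3
Closure: {X2, X3, X4, X5, X7}.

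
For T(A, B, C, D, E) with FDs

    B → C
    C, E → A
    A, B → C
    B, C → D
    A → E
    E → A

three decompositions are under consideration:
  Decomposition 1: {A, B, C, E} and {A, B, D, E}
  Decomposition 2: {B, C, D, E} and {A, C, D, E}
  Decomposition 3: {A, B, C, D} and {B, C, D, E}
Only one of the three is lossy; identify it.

Decomposition 1: common = {A, B, E}, closure = {A, B, C, D, E} → lossless.
Decomposition 2: common = {C, D, E}, closure = {A, C, D, E} → lossless.
Decomposition 3: common = {B, C, D}, closure = {B, C, D} → lossy.

Decomposition 3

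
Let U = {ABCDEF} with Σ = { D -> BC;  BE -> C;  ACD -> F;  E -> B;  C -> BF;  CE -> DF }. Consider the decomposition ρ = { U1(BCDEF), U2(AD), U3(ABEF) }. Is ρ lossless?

Yes

Chase test. Columns are ABCDEF; row i has aⱼ where attribute j ∈ Ui, else bᵢⱼ.
Initial tableau (one row per fragment):
  row 1: b11 a2 a3 a4 a5 a6
  row 2: a1 b22 b23 a4 b25 b26
  row 3: a1 a2 b33 b34 a5 a6
Rows 1 and 2 agree on D; apply D→BC and equate their BC entries.
Rows 1 and 3 agree on BE; apply BE→C and equate their C entries.
Rows 1 and 2 agree on C; apply C→BF and equate their BF entries.
Rows 1 and 3 agree on CE; apply CE→DF and equate their DF entries.
Row 3 is now all distinguished symbols — the join is lossless.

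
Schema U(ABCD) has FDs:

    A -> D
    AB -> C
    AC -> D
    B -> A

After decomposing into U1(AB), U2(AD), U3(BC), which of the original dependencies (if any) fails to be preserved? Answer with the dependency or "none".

A → D lies within U2.
AB → C: restricted closure across fragments reaches C.
AC → D: restricted closure across fragments reaches D.
B → A lies within U1.
Every dependency is enforceable on the fragments, so the decomposition is dependency-preserving.

none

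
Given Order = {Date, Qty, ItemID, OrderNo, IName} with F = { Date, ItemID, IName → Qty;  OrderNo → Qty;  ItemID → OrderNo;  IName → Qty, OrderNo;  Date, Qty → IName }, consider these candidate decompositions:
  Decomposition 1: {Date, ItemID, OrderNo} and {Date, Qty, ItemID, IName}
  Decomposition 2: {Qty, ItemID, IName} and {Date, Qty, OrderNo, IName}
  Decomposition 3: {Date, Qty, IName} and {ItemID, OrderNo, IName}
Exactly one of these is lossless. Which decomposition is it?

Decomposition 1: common = {Date, ItemID}, closure = {Date, Qty, ItemID, OrderNo, IName} → lossless.
Decomposition 2: common = {Qty, IName}, closure = {Qty, OrderNo, IName} → lossy.
Decomposition 3: common = {IName}, closure = {Qty, OrderNo, IName} → lossy.

Decomposition 1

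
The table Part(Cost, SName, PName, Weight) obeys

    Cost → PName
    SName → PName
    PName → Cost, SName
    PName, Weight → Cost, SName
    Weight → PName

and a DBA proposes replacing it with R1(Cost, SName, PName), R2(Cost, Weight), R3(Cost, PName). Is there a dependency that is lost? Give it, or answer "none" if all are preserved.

none

Cost → PName lies within R1.
SName → PName lies within R1.
PName → Cost, SName lies within R1.
PName, Weight → Cost, SName: restricted closure across fragments reaches Cost, SName.
Weight → PName: restricted closure across fragments reaches PName.
Every dependency is enforceable on the fragments, so the decomposition is dependency-preserving.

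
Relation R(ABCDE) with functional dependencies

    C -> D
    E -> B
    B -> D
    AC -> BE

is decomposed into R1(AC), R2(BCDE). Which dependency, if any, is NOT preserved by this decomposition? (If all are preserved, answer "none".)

Check AC → BE: no single fragment contains all of {ABCE}, and the restricted closure of {AC} across the fragments never reaches {BE}.
C → D is preserved.
E → B is preserved.
B → D is preserved.

AC -> BE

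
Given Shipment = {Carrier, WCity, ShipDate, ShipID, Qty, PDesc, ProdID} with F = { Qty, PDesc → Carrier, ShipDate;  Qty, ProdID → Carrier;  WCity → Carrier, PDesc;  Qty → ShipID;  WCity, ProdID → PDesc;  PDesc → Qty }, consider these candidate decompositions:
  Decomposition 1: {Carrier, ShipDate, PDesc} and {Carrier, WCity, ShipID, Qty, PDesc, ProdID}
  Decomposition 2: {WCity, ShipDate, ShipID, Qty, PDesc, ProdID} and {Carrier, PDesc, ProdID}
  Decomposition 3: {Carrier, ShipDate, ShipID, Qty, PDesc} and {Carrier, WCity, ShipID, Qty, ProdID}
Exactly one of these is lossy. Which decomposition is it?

Decomposition 1: common = {Carrier, PDesc}, closure = {Carrier, ShipDate, ShipID, Qty, PDesc} → lossless.
Decomposition 2: common = {PDesc, ProdID}, closure = {Carrier, ShipDate, ShipID, Qty, PDesc, ProdID} → lossless.
Decomposition 3: common = {Carrier, ShipID, Qty}, closure = {Carrier, ShipID, Qty} → lossy.

Decomposition 3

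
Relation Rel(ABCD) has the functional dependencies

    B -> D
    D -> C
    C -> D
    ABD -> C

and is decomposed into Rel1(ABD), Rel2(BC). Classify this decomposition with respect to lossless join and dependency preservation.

Lossless test: (B)⁺ = {BCD}, which contains all of one fragment — lossless.
Dependency preservation: the restricted closure of {D} across the fragments never reaches {C}, so D → C cannot be enforced without a join — not preserved.

lossless but not dependency-preserving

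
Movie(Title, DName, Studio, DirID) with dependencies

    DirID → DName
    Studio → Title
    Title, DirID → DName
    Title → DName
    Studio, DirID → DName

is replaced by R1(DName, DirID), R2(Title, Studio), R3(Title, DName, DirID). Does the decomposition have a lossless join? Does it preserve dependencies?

lossy but dependency-preserving

Lossless test (chase): Rows 2 and 3 agree on Title; apply Title→DName and equate their DName entries. No row becomes fully distinguished — the join is lossy.
Dependency preservation: Studio, DirID → DName is not contained in any single fragment, but the restricted closure of its left-hand side across the fragments still reaches the right-hand side; the remaining FDs each lie inside some fragment. All dependencies are preserved.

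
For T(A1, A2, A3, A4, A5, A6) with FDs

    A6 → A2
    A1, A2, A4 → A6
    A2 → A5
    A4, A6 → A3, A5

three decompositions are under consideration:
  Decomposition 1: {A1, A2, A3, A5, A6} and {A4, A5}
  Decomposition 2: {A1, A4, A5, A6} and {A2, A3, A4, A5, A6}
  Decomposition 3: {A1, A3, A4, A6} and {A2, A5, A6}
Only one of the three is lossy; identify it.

Decomposition 1: common = {A5}, closure = {A5} → lossy.
Decomposition 2: common = {A4, A5, A6}, closure = {A2, A3, A4, A5, A6} → lossless.
Decomposition 3: common = {A6}, closure = {A2, A5, A6} → lossless.

Decomposition 1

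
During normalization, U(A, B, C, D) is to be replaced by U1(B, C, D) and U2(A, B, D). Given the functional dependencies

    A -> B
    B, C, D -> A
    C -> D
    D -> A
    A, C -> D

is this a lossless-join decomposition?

Common attributes: U1 ∩ U2 = {B, D}.
Closure of {B, D}: D → A applies, adding A. So (B, D)⁺ = {A, B, D}.
This closure contains every attribute of U2, so U1 ∩ U2 → U2. The join is lossless.

Yes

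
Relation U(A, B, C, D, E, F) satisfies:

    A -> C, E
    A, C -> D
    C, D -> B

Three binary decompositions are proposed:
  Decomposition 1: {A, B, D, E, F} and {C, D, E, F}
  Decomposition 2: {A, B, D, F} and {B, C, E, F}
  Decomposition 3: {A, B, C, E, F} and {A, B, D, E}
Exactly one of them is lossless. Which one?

Decomposition 3

Decomposition 1: common = {D, E, F}, closure = {D, E, F} → lossy.
Decomposition 2: common = {B, F}, closure = {B, F} → lossy.
Decomposition 3: common = {A, B, E}, closure = {A, B, C, D, E} → lossless.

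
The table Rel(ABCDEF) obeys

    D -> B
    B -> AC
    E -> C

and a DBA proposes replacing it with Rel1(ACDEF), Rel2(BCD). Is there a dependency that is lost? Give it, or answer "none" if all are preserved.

B -> AC

Check B → AC: no single fragment contains all of {ABC}, and the restricted closure of {B} across the fragments never reaches {AC}.
D → B is preserved.
E → C is preserved.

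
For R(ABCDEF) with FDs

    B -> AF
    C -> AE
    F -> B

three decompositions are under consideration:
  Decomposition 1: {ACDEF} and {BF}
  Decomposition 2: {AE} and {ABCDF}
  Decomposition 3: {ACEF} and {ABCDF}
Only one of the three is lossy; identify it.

Decomposition 1: common = {F}, closure = {ABF} → lossless.
Decomposition 2: common = {A}, closure = {A} → lossy.
Decomposition 3: common = {ACF}, closure = {ABCEF} → lossless.

Decomposition 2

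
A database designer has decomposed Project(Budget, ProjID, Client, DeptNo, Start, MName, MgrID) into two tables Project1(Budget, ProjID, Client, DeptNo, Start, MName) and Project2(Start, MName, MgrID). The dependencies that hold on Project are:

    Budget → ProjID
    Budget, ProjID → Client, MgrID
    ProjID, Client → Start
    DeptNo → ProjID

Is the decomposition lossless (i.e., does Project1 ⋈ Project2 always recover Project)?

No

Common attributes: Project1 ∩ Project2 = {Start, MName}.
No dependency enlarges {Start, MName}, so (Start, MName)⁺ = {Start, MName}.
The closure contains neither all of Project1 = {Budget, ProjID, Client, DeptNo, Start, MName} nor all of Project2 = {Start, MName, MgrID}, so the common attributes are not a superkey of either fragment. The join is lossy.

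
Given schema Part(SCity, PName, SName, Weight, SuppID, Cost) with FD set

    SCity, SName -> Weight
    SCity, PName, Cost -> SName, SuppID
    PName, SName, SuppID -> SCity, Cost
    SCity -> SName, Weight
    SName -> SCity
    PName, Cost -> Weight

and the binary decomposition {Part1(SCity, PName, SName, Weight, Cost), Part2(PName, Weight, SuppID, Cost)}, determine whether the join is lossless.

No

Common attributes: Part1 ∩ Part2 = {PName, Weight, Cost}.
No dependency enlarges {PName, Weight, Cost}, so (PName, Weight, Cost)⁺ = {PName, Weight, Cost}.
The closure contains neither all of Part1 = {SCity, PName, SName, Weight, Cost} nor all of Part2 = {PName, Weight, SuppID, Cost}, so the common attributes are not a superkey of either fragment. The join is lossy.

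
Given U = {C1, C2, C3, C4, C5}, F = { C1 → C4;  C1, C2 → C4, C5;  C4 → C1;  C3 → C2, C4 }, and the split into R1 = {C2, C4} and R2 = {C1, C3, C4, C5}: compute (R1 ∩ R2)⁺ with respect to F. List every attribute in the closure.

C1, C4

R1 ∩ R2 = {C4}.
C4 → C1 applies, adding C1
Closure: {C1, C4}.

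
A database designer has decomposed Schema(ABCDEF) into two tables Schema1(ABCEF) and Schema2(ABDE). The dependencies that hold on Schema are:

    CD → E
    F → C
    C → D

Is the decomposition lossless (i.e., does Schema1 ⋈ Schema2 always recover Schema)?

Common attributes: Schema1 ∩ Schema2 = {ABE}.
No dependency enlarges {ABE}, so (ABE)⁺ = {ABE}.
The closure contains neither all of Schema1 = {ABCEF} nor all of Schema2 = {ABDE}, so the common attributes are not a superkey of either fragment. The join is lossy.

No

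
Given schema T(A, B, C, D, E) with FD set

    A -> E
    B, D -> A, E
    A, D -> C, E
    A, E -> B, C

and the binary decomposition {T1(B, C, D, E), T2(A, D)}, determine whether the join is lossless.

Common attributes: T1 ∩ T2 = {D}.
No dependency enlarges {D}, so (D)⁺ = {D}.
The closure contains neither all of T1 = {B, C, D, E} nor all of T2 = {A, D}, so the common attributes are not a superkey of either fragment. The join is lossy.

No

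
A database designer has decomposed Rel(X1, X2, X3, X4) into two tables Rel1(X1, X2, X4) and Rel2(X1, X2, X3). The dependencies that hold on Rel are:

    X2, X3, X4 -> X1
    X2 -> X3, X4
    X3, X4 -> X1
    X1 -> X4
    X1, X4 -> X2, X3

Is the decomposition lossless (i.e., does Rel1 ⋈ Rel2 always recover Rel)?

Common attributes: Rel1 ∩ Rel2 = {X1, X2}.
Closure of {X1, X2}: X2 → X3, X4 applies, adding X3, X4. So (X1, X2)⁺ = {X1, X2, X3, X4}.
This closure contains every attribute of Rel1, so Rel1 ∩ Rel2 → Rel1. The join is lossless.

Yes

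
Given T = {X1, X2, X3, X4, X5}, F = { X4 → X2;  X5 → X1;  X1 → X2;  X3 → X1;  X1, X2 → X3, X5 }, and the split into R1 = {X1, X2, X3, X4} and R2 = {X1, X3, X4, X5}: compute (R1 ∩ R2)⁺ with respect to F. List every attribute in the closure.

X1, X2, X3, X4, X5

R1 ∩ R2 = {X1, X3, X4}.
X4 → X2 applies, adding X2
X1, X2 → X3, X5 applies, adding X5
Closure: {X1, X2, X3, X4, X5}.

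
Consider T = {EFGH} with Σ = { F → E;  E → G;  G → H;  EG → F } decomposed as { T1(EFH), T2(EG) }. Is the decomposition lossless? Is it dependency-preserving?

lossless but not dependency-preserving

Lossless test: (E)⁺ = {EFGH}, which contains all of one fragment — lossless.
Dependency preservation: the restricted closure of {G} across the fragments never reaches {H}, so G → H cannot be enforced without a join — not preserved.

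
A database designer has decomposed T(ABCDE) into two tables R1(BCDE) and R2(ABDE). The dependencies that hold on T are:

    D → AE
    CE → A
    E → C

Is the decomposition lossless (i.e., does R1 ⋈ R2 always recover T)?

Yes

Common attributes: R1 ∩ R2 = {BDE}.
Closure of {BDE}: D → AE applies, adding A; E → C applies, adding C. So (BDE)⁺ = {ABCDE}.
This closure contains every attribute of R1, so R1 ∩ R2 → R1. The join is lossless.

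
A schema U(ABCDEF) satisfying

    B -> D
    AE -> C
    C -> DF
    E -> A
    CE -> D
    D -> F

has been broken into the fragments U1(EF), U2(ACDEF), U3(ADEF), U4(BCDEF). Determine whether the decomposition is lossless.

Yes

Chase test. Columns are ABCDEF; row i has aⱼ where attribute j ∈ Ui, else bᵢⱼ.
Initial tableau (one row per fragment):
  row 1: b11 b12 b13 b14 a5 a6
  row 2: a1 b22 a3 a4 a5 a6
  row 3: a1 b32 b33 a4 a5 a6
  row 4: b41 a2 a3 a4 a5 a6
Rows 2 and 3 agree on AE; apply AE→C and equate their C entries.
Rows 1 and 2 agree on E; apply E→A and equate their A entries.
Rows 1 and 4 agree on E; apply E→A and equate their A entries.
Rows 1 and 2 agree on AE; apply AE→C and equate their C entries.
Rows 1 and 2 agree on C; apply C→DF and equate their DF entries.
Row 4 is now all distinguished symbols — the join is lossless.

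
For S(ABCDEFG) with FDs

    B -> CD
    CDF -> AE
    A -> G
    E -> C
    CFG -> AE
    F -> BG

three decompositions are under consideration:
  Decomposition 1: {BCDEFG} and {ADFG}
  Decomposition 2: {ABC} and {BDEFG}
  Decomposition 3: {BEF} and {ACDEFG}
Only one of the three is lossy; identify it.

Decomposition 2

Decomposition 1: common = {DFG}, closure = {ABCDEFG} → lossless.
Decomposition 2: common = {B}, closure = {BCD} → lossy.
Decomposition 3: common = {EF}, closure = {ABCDEFG} → lossless.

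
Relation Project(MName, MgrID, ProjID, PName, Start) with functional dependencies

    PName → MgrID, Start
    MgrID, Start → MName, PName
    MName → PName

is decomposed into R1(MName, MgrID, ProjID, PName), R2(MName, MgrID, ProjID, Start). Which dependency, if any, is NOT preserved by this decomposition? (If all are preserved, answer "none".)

none

PName → MgrID, Start: restricted closure across fragments reaches MgrID, Start.
MgrID, Start → MName, PName: restricted closure across fragments reaches MName, PName.
MName → PName lies within R1.
Every dependency is enforceable on the fragments, so the decomposition is dependency-preserving.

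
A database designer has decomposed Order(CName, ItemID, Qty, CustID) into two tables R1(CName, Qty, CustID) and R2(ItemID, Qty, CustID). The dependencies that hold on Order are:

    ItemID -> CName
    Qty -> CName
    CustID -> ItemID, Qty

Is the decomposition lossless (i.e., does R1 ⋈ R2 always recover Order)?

Common attributes: R1 ∩ R2 = {Qty, CustID}.
Closure of {Qty, CustID}: Qty → CName applies, adding CName; CustID → ItemID, Qty applies, adding ItemID. So (Qty, CustID)⁺ = {CName, ItemID, Qty, CustID}.
This closure contains every attribute of R1, so R1 ∩ R2 → R1. The join is lossless.

Yes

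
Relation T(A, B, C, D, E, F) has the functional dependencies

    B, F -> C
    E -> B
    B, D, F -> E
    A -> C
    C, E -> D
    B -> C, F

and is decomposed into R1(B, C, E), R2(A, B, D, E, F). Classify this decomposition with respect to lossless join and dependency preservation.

Lossless test: (B, E)⁺ = {B, C, D, E, F}, which contains all of one fragment — lossless.
Dependency preservation: the restricted closure of {A} across the fragments never reaches {C}, so A → C cannot be enforced without a join — not preserved.

lossless but not dependency-preserving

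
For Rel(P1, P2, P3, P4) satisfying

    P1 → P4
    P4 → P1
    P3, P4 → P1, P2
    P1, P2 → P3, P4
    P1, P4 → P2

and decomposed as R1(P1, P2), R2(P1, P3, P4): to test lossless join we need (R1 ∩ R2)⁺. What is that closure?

R1 ∩ R2 = {P1}.
P1 → P4 applies, adding P4
P1, P4 → P2 applies, adding P2
P1, P2 → P3, P4 applies, adding P3
Closure: {P1, P2, P3, P4}.

P1, P2, P3, P4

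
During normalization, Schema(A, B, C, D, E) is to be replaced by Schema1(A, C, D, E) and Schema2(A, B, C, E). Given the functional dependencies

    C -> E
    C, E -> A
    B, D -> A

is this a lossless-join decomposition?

No

Common attributes: Schema1 ∩ Schema2 = {A, C, E}.
No dependency enlarges {A, C, E}, so (A, C, E)⁺ = {A, C, E}.
The closure contains neither all of Schema1 = {A, C, D, E} nor all of Schema2 = {A, B, C, E}, so the common attributes are not a superkey of either fragment. The join is lossy.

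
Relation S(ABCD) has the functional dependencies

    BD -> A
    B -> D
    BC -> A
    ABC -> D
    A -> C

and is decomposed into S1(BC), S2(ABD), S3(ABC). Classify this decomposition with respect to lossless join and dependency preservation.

Lossless test (chase): Rows 1 and 2 agree on B; apply B→D and equate their D entries. Rows 1 and 3 agree on B; apply B→D and equate their D entries. Rows 1 and 3 agree on BC; apply BC→A and equate their A entries. Rows 1 and 2 agree on A; apply A→C and equate their C entries. Row 1 is now all distinguished symbols — the join is lossless.
Dependency preservation: ABC → D is not contained in any single fragment, but the restricted closure of its left-hand side across the fragments still reaches the right-hand side; the remaining FDs each lie inside some fragment. All dependencies are preserved.

lossless and dependency-preserving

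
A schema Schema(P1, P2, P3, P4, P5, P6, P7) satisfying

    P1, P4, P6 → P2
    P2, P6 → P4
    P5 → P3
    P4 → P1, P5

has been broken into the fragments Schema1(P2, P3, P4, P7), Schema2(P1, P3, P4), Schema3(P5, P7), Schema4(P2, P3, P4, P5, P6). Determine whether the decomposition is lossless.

No

Chase test. Columns are P1, P2, P3, P4, P5, P6, P7; row i has aⱼ where attribute j ∈ Schemai, else bᵢⱼ.
Initial tableau (one row per fragment):
  row 1: b11 a2 a3 a4 b15 b16 a7
  row 2: a1 b22 a3 a4 b25 b26 b27
  row 3: b31 b32 b33 b34 a5 b36 a7
  row 4: b41 a2 a3 a4 a5 a6 b47
Rows 3 and 4 agree on P5; apply P5→P3 and equate their P3 entries.
Rows 1 and 2 agree on P4; apply P4→P1, P5 and equate their P1, P5 entries.
Rows 1 and 4 agree on P4; apply P4→P1, P5 and equate their P1, P5 entries.
No row becomes fully distinguished — the join is lossy.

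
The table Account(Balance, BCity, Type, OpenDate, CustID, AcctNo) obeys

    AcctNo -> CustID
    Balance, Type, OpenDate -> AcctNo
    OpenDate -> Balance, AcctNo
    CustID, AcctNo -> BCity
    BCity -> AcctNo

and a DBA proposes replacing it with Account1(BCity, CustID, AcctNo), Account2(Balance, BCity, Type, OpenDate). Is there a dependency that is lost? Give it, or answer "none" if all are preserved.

none

AcctNo → CustID lies within Account1.
Balance, Type, OpenDate → AcctNo: restricted closure across fragments reaches AcctNo.
OpenDate → Balance, AcctNo: restricted closure across fragments reaches Balance, AcctNo.
CustID, AcctNo → BCity lies within Account1.
BCity → AcctNo lies within Account1.
Every dependency is enforceable on the fragments, so the decomposition is dependency-preserving.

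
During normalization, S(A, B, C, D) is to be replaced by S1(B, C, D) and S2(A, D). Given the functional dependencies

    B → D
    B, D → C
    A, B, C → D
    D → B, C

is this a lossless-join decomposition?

Common attributes: S1 ∩ S2 = {D}.
Closure of {D}: D → B, C applies, adding B, C. So (D)⁺ = {B, C, D}.
This closure contains every attribute of S1, so S1 ∩ S2 → S1. The join is lossless.

Yes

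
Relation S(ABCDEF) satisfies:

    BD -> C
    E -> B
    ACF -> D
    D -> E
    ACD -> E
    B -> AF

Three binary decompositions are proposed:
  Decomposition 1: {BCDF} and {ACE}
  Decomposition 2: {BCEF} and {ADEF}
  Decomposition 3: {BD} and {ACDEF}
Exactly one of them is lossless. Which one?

Decomposition 3

Decomposition 1: common = {C}, closure = {C} → lossy.
Decomposition 2: common = {EF}, closure = {ABEF} → lossy.
Decomposition 3: common = {D}, closure = {ABCDEF} → lossless.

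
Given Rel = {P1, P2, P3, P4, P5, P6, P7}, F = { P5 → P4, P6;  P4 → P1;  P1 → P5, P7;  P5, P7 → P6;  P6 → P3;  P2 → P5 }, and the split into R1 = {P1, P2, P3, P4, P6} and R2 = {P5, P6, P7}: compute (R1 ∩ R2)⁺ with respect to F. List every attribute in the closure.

P3, P6

R1 ∩ R2 = {P6}.
P6 → P3 applies, adding P3
Closure: {P3, P6}.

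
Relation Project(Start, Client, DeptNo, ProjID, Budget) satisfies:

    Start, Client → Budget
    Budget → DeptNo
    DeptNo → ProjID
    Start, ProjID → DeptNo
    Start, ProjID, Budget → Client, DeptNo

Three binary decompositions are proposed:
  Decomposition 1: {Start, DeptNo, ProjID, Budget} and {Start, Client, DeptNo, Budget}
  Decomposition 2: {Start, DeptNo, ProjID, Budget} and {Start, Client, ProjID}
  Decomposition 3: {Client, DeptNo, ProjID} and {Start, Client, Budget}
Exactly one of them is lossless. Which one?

Decomposition 1: common = {Start, DeptNo, Budget}, closure = {Start, Client, DeptNo, ProjID, Budget} → lossless.
Decomposition 2: common = {Start, ProjID}, closure = {Start, DeptNo, ProjID} → lossy.
Decomposition 3: common = {Client}, closure = {Client} → lossy.

Decomposition 1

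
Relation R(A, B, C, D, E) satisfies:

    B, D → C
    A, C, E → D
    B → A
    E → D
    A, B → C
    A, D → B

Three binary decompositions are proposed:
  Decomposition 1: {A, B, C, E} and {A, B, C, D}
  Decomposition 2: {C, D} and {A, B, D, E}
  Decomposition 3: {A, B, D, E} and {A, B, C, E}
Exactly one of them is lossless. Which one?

Decomposition 1: common = {A, B, C}, closure = {A, B, C} → lossy.
Decomposition 2: common = {D}, closure = {D} → lossy.
Decomposition 3: common = {A, B, E}, closure = {A, B, C, D, E} → lossless.

Decomposition 3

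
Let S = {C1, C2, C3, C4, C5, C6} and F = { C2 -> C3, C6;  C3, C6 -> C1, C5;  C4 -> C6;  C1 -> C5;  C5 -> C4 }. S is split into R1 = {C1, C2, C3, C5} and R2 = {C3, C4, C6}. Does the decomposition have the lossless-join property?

Common attributes: R1 ∩ R2 = {C3}.
No dependency enlarges {C3}, so (C3)⁺ = {C3}.
The closure contains neither all of R1 = {C1, C2, C3, C5} nor all of R2 = {C3, C4, C6}, so the common attributes are not a superkey of either fragment. The join is lossy.

No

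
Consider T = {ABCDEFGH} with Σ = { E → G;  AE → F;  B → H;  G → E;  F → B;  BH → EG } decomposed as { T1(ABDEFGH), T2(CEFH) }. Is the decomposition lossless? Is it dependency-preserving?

lossy but dependency-preserving

Lossless test: (EFH)⁺ = {BEFGH}, which is a superkey of neither fragment — lossy.
Dependency preservation: every FD's attributes lie within a single fragment, so each can be enforced locally — preserved.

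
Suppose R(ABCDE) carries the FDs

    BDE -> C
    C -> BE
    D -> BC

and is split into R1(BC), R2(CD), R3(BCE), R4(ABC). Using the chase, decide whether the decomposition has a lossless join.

Chase test. Columns are ABCDE; row i has aⱼ where attribute j ∈ Ri, else bᵢⱼ.
Initial tableau (one row per fragment):
  row 1: b11 a2 a3 b14 b15
  row 2: b21 b22 a3 a4 b25
  row 3: b31 a2 a3 b34 a5
  row 4: a1 a2 a3 b44 b45
Rows 1 and 2 agree on C; apply C→BE and equate their BE entries.
Rows 1 and 3 agree on C; apply C→BE and equate their BE entries.
Rows 1 and 4 agree on C; apply C→BE and equate their BE entries.
No row becomes fully distinguished — the join is lossy.

No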